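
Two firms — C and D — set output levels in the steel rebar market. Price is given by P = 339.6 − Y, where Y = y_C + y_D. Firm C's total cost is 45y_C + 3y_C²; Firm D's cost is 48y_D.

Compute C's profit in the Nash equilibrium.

Firm C's profit: π = y_C(339.6 − (y_C + y_D)) − 45y_C − 3y_C².
∂π/∂y_C = 294.6 − 8y_C − y_D = 0, so y_C = 36.825 − 0.125y_D.
For D: ∂π/∂y_D = 291.6 − 2y_D − y_C = 0 ⇒ y_D = 145.8 − 0.5y_C.
Substituting the second reaction function into the first: y_C = 36.825 − 0.125(145.8 − 0.5y_C), which gives 0.9375y_C = 18.6 ⇒ y_C = 19.84.
Then y_D = 145.8 − 0.5·19.84 = 135.88.
Price P = 339.6 − 155.72 = 183.88.
C's profit: (183.88 − 45)·19.84 − 3(19.84)² = 1574.5024.

1574.5024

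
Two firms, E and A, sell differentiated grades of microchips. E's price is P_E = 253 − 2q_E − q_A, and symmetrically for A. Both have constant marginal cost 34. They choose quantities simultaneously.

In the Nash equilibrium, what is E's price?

121.6

Firm E's profit: π = q_E(253 − 2q_E − q_A) − 34q_E.
∂π/∂q_E = 219 − 4q_E − q_A = 0 ⇒ q_E = 54.75 − 0.25q_A.
By symmetry q_A = q_E; substituting into the reaction function, 1.25q_E = 54.75 and q_E = 43.8.
P_E = 253 − 2·43.8 − 43.8 = 121.6.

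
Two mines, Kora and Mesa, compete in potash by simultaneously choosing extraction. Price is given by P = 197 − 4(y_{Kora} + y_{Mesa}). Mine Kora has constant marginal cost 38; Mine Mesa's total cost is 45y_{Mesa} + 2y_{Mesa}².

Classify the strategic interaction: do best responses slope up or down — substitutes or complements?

Mine Kora's profit: π = y_{Kora}(197 − 4(y_{Kora} + y_{Mesa})) − 38y_{Kora}.
∂π/∂y_{Kora} = 159 − 8y_{Kora} − 4y_{Mesa} = 0, so y_{Kora} = 19.875 − 0.5y_{Mesa}.
The best-response slope dy_{Kora}/dy_{Mesa} = −0.5 < 0: the reaction function is downward-sloping, so the choices are strategic substitutes.

strategic substitutes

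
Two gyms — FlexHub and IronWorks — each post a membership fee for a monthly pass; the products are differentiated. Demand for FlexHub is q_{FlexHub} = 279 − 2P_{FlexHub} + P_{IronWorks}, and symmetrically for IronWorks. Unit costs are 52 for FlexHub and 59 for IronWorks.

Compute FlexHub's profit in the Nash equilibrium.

FlexHub's profit: π = (P_{FlexHub} − 52)(279 − 2P_{FlexHub} + P_{IronWorks}).
∂π/∂P_{FlexHub} = 383 − 4P_{FlexHub} + P_{IronWorks} = 0 ⇒ P_{FlexHub} = 95.75 + 0.25P_{IronWorks}.
Similarly P_{IronWorks} = 99.25 + 0.25P_{FlexHub}.
Solving the two reaction functions simultaneously: (1 − (0.25)(0.25))P_{FlexHub} = 95.75 + 0.25·99.25, so 0.9375P_{FlexHub} = 120.5625 and P_{FlexHub} = 128.6.
Then P_{IronWorks} = 99.25 + 0.25·128.6 = 131.4.
q_{FlexHub} = 279 − 2·128.6 + 131.4 = 153.2.
Profit = (128.6 − 52)·153.2 = 11735.12.

11735.12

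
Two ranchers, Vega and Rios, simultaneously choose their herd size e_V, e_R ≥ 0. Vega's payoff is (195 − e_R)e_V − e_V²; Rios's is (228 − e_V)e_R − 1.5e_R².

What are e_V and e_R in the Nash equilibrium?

Expanding Vega's payoff: 195e_V − e_Re_V − e_V².
∂π/∂e_V = 195 − e_R − 2e_V = 0, so e_V = 97.5 − 0.5e_R.
Likewise for Rios: e_R = 76 − (1/3)e_V.
Plugging e_R into Vega's best response: e_V = 97.5 − 0.5(76 − (1/3)e_V) ⇒ (5/6)e_V = 59.5, so e_V = 71.4.
Then e_R = 76 − (1/3)·71.4 = 52.2.

71.4, 52.2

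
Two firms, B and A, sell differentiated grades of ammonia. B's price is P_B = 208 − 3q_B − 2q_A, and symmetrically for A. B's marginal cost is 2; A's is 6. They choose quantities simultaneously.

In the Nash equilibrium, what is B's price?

Firm B's profit: π = q_B(208 − 3q_B − 2q_A) − 2q_B.
∂π/∂q_B = 206 − 6q_B − 2q_A = 0 ⇒ q_B = 103/3 − (1/3)q_A.
Similarly q_A = 101/3 − (1/3)q_B.
Solving the two reaction functions simultaneously: (1 − (−1/3)(−1/3))q_B = 103/3 − (1/3)·(101/3), so (8/9)q_B = 208/9 and q_B = 26.
Then q_A = 101/3 − (1/3)·26 = 25.
P_B = 208 − 3·26 − 2·25 = 80.

80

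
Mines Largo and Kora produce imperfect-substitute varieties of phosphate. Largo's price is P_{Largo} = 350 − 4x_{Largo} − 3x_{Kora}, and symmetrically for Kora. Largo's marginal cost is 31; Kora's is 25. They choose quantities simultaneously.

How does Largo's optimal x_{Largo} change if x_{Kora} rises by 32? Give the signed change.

Mine Largo's profit: π = x_{Largo}(350 − 4x_{Largo} − 3x_{Kora}) − 31x_{Largo}.
∂π/∂x_{Largo} = 319 − 8x_{Largo} − 3x_{Kora} = 0 ⇒ x_{Largo} = 39.875 − 0.375x_{Kora}.
The reaction-function slope is −0.375, so a 32-unit rise in x_{Kora} moves x_{Largo} by −0.375 × 32 = −12. Largo's best response falls — the actions are strategic substitutes.

-12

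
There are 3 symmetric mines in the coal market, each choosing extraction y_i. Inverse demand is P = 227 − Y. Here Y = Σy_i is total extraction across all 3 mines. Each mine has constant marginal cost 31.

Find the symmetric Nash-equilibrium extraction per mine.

A representative mine's profit is π_i = y_i(227 − Y) − 31y_i, with Y = y_i + Σ_{j≠i} y_j.
First-order condition: 196 − 2y_i − Σ_{j≠i} y_j = 0.
Imposing symmetry (y_j = y for all j) turns Σ_{j≠i} y_j into 2y, so 196 = 4y and y = 49.

49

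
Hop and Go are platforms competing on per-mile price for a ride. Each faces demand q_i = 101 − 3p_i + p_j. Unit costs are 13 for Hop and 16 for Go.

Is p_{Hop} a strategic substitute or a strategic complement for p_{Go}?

strategic complements

Hop's profit: π = (p_{Hop} − 13)(101 − 3p_{Hop} + p_{Go}).
∂π/∂p_{Hop} = 140 − 6p_{Hop} + p_{Go} = 0 ⇒ p_{Hop} = 70/3 + (1/6)p_{Go}.
The best-response slope dp_{Hop}/dp_{Go} = 1/6 > 0: the reaction function is upward-sloping, so the choices are strategic complements.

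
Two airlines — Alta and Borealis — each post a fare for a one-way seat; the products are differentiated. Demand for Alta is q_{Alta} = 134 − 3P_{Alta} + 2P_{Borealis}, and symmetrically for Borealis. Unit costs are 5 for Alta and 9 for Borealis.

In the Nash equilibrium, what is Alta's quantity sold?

99

Alta's profit: π = (P_{Alta} − 5)(134 − 3P_{Alta} + 2P_{Borealis}).
∂π/∂P_{Alta} = 149 − 6P_{Alta} + 2P_{Borealis} = 0 ⇒ P_{Alta} = 149/6 + (1/3)P_{Borealis}.
Similarly P_{Borealis} = 161/6 + (1/3)P_{Alta}.
Plugging P_{Borealis} into Alta's best response: P_{Alta} = 149/6 + (1/3)(161/6 + (1/3)P_{Alta}) ⇒ (8/9)P_{Alta} = 304/9, so P_{Alta} = 38.
Then P_{Borealis} = 161/6 + (1/3)·38 = 39.5.
q_{Alta} = 134 − 3·38 + 2·39.5 = 99.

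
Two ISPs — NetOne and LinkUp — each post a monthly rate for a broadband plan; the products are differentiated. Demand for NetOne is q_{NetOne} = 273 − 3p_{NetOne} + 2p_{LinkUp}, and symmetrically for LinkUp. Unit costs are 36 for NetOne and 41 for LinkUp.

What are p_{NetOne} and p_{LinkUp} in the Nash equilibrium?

NetOne's profit: π = (p_{NetOne} − 36)(273 − 3p_{NetOne} + 2p_{LinkUp}).
∂π/∂p_{NetOne} = 381 − 6p_{NetOne} + 2p_{LinkUp} = 0 ⇒ p_{NetOne} = 63.5 + (1/3)p_{LinkUp}.
Similarly p_{LinkUp} = 66 + (1/3)p_{NetOne}.
Plugging p_{LinkUp} into NetOne's best response: p_{NetOne} = 63.5 + (1/3)(66 + (1/3)p_{NetOne}) ⇒ (8/9)p_{NetOne} = 85.5, so p_{NetOne} = 96.1875.
Then p_{LinkUp} = 66 + (1/3)·96.1875 = 98.0625.

96.1875, 98.0625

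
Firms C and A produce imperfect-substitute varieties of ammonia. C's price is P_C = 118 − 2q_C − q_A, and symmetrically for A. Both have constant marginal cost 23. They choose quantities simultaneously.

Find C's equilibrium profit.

722

Firm C's profit: π = q_C(118 − 2q_C − q_A) − 23q_C.
∂π/∂q_C = 95 − 4q_C − q_A = 0 ⇒ q_C = 23.75 − 0.25q_A.
Setting q_C = q_A in the reaction function: q_C = 23.75 − 0.25q_C, so q_C = 23.75 / 1.25 = 19.
P_C = 118 − 2·19 − 19 = 61.
Profit = (61 − 23)·19 = 722.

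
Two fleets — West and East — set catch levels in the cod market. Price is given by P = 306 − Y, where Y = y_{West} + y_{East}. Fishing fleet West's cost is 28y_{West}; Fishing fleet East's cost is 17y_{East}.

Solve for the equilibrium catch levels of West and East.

89, 100

Fishing fleet West's profit: π = y_{West}(306 − (y_{West} + y_{East})) − 28y_{West}.
∂π/∂y_{West} = 278 − 2y_{West} − y_{East} = 0, so y_{West} = 139 − 0.5y_{East}.
By the same steps for East: y_{East} = 144.5 − 0.5y_{West}.
Substituting the second reaction function into the first: y_{West} = 139 − 0.5(144.5 − 0.5y_{West}), which gives 0.75y_{West} = 66.75 ⇒ y_{West} = 89.
Then y_{East} = 144.5 − 0.5·89 = 100.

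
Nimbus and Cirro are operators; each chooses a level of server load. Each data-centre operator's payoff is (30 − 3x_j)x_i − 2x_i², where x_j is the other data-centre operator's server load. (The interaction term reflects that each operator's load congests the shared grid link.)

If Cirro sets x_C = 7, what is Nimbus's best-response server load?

2.25

Nimbus's payoff is (30 − 3x_C)x_N − 2x_N².
∂π/∂x_N = 30 − 3x_C − 4x_N = 0, so x_N = 7.5 − 0.75x_C.
At x_C = 7: x_N = 7.5 − 0.75·7 = 2.25.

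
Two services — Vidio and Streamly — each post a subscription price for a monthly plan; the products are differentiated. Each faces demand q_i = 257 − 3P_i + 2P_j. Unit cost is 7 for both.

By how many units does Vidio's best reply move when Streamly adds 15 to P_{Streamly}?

5

Vidio's profit: π = (P_{Vidio} − 7)(257 − 3P_{Vidio} + 2P_{Streamly}).
∂π/∂P_{Vidio} = 278 − 6P_{Vidio} + 2P_{Streamly} = 0 ⇒ P_{Vidio} = 139/3 + (1/3)P_{Streamly}.
The reaction-function slope is 1/3, so a 15-unit rise in P_{Streamly} moves P_{Vidio} by 1/3 × 15 = 5. Vidio's best response rises — the actions are strategic complements.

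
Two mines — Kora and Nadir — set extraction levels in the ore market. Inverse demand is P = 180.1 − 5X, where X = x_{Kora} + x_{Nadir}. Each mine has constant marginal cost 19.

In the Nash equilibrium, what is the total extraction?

Mine Kora's profit: π = x_{Kora}(180.1 − 5(x_{Kora} + x_{Nadir})) − 19x_{Kora}.
∂π/∂x_{Kora} = 161.1 − 10x_{Kora} − 5x_{Nadir} = 0, so x_{Kora} = 16.11 − 0.5x_{Nadir}.
The game is symmetric, so in equilibrium x_{Nadir} = x_{Kora}: the reaction function gives 1.5x_{Kora} = 16.11, hence x_{Kora} = 10.74.
Total extraction: 10.74 + 10.74 = 21.48.

21.48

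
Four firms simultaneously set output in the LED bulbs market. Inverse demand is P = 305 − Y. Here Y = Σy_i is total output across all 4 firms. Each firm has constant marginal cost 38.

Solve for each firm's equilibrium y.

A representative firm's profit is π_i = y_i(305 − Y) − 38y_i, with Y = y_i + Σ_{j≠i} y_j.
First-order condition: 267 − 2y_i − Σ_{j≠i} y_j = 0.
Imposing symmetry (y_j = y for all j) turns Σ_{j≠i} y_j into 3y, so 267 = 5y and y = 53.4.

53.4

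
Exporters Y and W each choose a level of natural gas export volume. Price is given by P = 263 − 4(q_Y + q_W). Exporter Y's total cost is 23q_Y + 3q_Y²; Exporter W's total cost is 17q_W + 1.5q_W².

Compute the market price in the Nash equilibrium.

143

Exporter Y's profit: π = q_Y(263 − 4(q_Y + q_W)) − 23q_Y − 3q_Y².
∂π/∂q_Y = 240 − 14q_Y − 4q_W = 0, so q_Y = 120/7 − (2/7)q_W.
For W: ∂π/∂q_W = 246 − 11q_W − 4q_Y = 0 ⇒ q_W = 246/11 − (4/11)q_Y.
Solving the two reaction functions simultaneously: (1 − (−2/7)(−4/11))q_Y = 120/7 − (2/7)·(246/11), so (69/77)q_Y = 828/77 and q_Y = 12.
Then q_W = 246/11 − (4/11)·12 = 18.
Equilibrium price: P = 263 − 4·30 = 143.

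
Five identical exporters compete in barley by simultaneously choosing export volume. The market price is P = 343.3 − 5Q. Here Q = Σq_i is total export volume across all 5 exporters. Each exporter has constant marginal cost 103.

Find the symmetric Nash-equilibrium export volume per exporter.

A representative exporter's profit is π_i = q_i(343.3 − 5Q) − 103q_i, with Q = q_i + Σ_{j≠i} q_j.
First-order condition: 240.3 − 10q_i − 5Σ_{j≠i} q_j = 0.
In a symmetric equilibrium every exporter chooses the same q, so Σ_{j≠i} q_j = 4q. The condition becomes 240.3 − 30q = 0, giving q = 240.3/30 = 8.01.

8.01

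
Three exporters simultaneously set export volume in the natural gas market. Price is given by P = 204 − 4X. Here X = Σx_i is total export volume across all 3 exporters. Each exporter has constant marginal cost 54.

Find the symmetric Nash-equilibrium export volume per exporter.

A representative exporter's profit is π_i = x_i(204 − 4X) − 54x_i, with X = x_i + Σ_{j≠i} x_j.
First-order condition: 150 − 8x_i − 4Σ_{j≠i} x_j = 0.
In a symmetric equilibrium every exporter chooses the same x, so Σ_{j≠i} x_j = 2x. The condition becomes 150 − 16x = 0, giving x = 150/16 = 9.375.

9.375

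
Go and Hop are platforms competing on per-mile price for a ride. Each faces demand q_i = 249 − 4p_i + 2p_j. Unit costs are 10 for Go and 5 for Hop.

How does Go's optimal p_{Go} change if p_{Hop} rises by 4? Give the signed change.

1

Go's profit: π = (p_{Go} − 10)(249 − 4p_{Go} + 2p_{Hop}).
∂π/∂p_{Go} = 289 − 8p_{Go} + 2p_{Hop} = 0 ⇒ p_{Go} = 36.125 + 0.25p_{Hop}.
The reaction-function slope is 0.25, so a 4-unit rise in p_{Hop} moves p_{Go} by 0.25 × 4 = 1. Go's best response rises — the actions are strategic complements.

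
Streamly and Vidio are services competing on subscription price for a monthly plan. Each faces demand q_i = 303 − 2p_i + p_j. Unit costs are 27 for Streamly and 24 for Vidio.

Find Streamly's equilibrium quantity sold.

183.2

Streamly's profit: π = (p_{Streamly} − 27)(303 − 2p_{Streamly} + p_{Vidio}).
∂π/∂p_{Streamly} = 357 − 4p_{Streamly} + p_{Vidio} = 0 ⇒ p_{Streamly} = 89.25 + 0.25p_{Vidio}.
Similarly p_{Vidio} = 87.75 + 0.25p_{Streamly}.
Substituting the second reaction function into the first: p_{Streamly} = 89.25 + 0.25(87.75 + 0.25p_{Streamly}), which gives 0.9375p_{Streamly} = 111.1875 ⇒ p_{Streamly} = 118.6.
Then p_{Vidio} = 87.75 + 0.25·118.6 = 117.4.
q_{Streamly} = 303 − 2·118.6 + 117.4 = 183.2.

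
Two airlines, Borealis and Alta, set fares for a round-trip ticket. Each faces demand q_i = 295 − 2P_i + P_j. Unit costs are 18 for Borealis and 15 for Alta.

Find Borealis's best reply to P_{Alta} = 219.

Borealis's profit: π = (P_{Borealis} − 18)(295 − 2P_{Borealis} + P_{Alta}).
∂π/∂P_{Borealis} = 331 − 4P_{Borealis} + P_{Alta} = 0 ⇒ P_{Borealis} = 82.75 + 0.25P_{Alta}.
At P_{Alta} = 219: P_{Borealis} = 82.75 + 0.25·219 = 137.5.

137.5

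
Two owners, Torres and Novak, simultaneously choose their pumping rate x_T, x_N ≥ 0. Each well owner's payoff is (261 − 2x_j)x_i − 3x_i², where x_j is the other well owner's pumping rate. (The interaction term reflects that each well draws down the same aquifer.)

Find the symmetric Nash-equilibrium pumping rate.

32.625

Torres's payoff is (261 − 2x_N)x_T − 3x_T².
∂π/∂x_T = 261 − 2x_N − 6x_T = 0, so x_T = 43.5 − (1/3)x_N.
Setting x_T = x_N in the reaction function: x_T = 43.5 − (1/3)x_T, so x_T = 43.5 / (4/3) = 32.625.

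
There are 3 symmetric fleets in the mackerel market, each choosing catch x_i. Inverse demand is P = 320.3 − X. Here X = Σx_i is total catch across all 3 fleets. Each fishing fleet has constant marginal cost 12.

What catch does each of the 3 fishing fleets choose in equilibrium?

A representative fishing fleet's profit is π_i = x_i(320.3 − X) − 12x_i, with X = x_i + Σ_{j≠i} x_j.
First-order condition: 308.3 − 2x_i − Σ_{j≠i} x_j = 0.
Imposing symmetry (x_j = x for all j) turns Σ_{j≠i} x_j into 2x, so 308.3 = 4x and x = 77.075.

77.075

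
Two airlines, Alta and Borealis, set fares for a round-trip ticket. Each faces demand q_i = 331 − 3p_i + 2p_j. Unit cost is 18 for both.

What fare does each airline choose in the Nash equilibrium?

96.25

Alta's profit: π = (p_{Alta} − 18)(331 − 3p_{Alta} + 2p_{Borealis}).
∂π/∂p_{Alta} = 385 − 6p_{Alta} + 2p_{Borealis} = 0 ⇒ p_{Alta} = 385/6 + (1/3)p_{Borealis}.
By symmetry p_{Borealis} = p_{Alta}; substituting into the reaction function, (2/3)p_{Alta} = 385/6 and p_{Alta} = 96.25.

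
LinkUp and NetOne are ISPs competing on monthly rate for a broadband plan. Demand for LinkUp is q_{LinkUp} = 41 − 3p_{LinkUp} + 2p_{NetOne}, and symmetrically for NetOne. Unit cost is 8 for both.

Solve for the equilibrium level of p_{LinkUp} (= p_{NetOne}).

LinkUp's profit: π = (p_{LinkUp} − 8)(41 − 3p_{LinkUp} + 2p_{NetOne}).
∂π/∂p_{LinkUp} = 65 − 6p_{LinkUp} + 2p_{NetOne} = 0 ⇒ p_{LinkUp} = 65/6 + (1/3)p_{NetOne}.
The game is symmetric, so in equilibrium p_{NetOne} = p_{LinkUp}: the reaction function gives (2/3)p_{LinkUp} = 65/6, hence p_{LinkUp} = 16.25.

16.25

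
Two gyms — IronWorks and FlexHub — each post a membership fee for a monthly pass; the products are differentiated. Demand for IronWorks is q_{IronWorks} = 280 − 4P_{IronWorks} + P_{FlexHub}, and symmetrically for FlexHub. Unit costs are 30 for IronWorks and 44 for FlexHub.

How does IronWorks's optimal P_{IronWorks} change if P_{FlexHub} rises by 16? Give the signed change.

2

IronWorks's profit: π = (P_{IronWorks} − 30)(280 − 4P_{IronWorks} + P_{FlexHub}).
∂π/∂P_{IronWorks} = 400 − 8P_{IronWorks} + P_{FlexHub} = 0 ⇒ P_{IronWorks} = 50 + 0.125P_{FlexHub}.
The reaction-function slope is 0.125, so a 16-unit rise in P_{FlexHub} moves P_{IronWorks} by 0.125 × 16 = 2. IronWorks's best response rises — the actions are strategic complements.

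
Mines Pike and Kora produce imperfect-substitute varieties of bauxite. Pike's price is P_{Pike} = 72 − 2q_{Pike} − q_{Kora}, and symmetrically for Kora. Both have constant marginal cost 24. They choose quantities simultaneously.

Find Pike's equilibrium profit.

184.32

Mine Pike's profit: π = q_{Pike}(72 − 2q_{Pike} − q_{Kora}) − 24q_{Pike}.
∂π/∂q_{Pike} = 48 − 4q_{Pike} − q_{Kora} = 0 ⇒ q_{Pike} = 12 − 0.25q_{Kora}.
By symmetry q_{Kora} = q_{Pike}; substituting into the reaction function, 1.25q_{Pike} = 12 and q_{Pike} = 9.6.
P_{Pike} = 72 − 2·9.6 − 9.6 = 43.2.
Profit = (43.2 − 24)·9.6 = 184.32.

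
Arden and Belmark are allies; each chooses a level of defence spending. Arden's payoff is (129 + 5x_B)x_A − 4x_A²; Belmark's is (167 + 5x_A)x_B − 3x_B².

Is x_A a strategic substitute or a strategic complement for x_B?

strategic complements

Expanding Arden's payoff: 129x_A + 5x_Bx_A − 4x_A².
∂π/∂x_A = 129 + 5x_B − 8x_A = 0, so x_A = 16.125 + 0.625x_B.
The best-response slope dx_A/dx_B = 0.625 > 0: the reaction function is upward-sloping, so the choices are strategic complements.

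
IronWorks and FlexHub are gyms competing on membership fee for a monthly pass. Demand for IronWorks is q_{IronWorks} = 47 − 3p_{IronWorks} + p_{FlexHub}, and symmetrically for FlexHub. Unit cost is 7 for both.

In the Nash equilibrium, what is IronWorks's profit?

130.68

IronWorks's profit: π = (p_{IronWorks} − 7)(47 − 3p_{IronWorks} + p_{FlexHub}).
∂π/∂p_{IronWorks} = 68 − 6p_{IronWorks} + p_{FlexHub} = 0 ⇒ p_{IronWorks} = 34/3 + (1/6)p_{FlexHub}.
The game is symmetric, so in equilibrium p_{FlexHub} = p_{IronWorks}: the reaction function gives (5/6)p_{IronWorks} = 34/3, hence p_{IronWorks} = 13.6.
q_{IronWorks} = 47 − 3·13.6 + 13.6 = 19.8.
Profit = (13.6 − 7)·19.8 = 130.68.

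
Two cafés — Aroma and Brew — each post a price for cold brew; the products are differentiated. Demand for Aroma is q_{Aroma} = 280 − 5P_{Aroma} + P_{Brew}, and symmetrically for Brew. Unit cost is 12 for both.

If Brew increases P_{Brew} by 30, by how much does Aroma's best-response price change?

Aroma's profit: π = (P_{Aroma} − 12)(280 − 5P_{Aroma} + P_{Brew}).
∂π/∂P_{Aroma} = 340 − 10P_{Aroma} + P_{Brew} = 0 ⇒ P_{Aroma} = 34 + 0.1P_{Brew}.
The reaction-function slope is 0.1, so a 30-unit rise in P_{Brew} moves P_{Aroma} by 0.1 × 30 = 3. Aroma's best response rises — the actions are strategic complements.

3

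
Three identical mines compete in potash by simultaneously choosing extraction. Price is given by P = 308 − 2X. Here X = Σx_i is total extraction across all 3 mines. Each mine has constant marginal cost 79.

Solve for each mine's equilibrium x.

A representative mine's profit is π_i = x_i(308 − 2X) − 79x_i, with X = x_i + Σ_{j≠i} x_j.
First-order condition: 229 − 4x_i − 2Σ_{j≠i} x_j = 0.
Imposing symmetry (x_j = x for all j) turns Σ_{j≠i} x_j into 2x, so 229 = 8x and x = 28.625.

28.625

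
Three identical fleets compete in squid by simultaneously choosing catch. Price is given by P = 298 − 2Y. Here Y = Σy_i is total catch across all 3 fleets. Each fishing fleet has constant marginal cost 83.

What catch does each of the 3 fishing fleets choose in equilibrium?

A representative fishing fleet's profit is π_i = y_i(298 − 2Y) − 83y_i, with Y = y_i + Σ_{j≠i} y_j.
First-order condition: 215 − 4y_i − 2Σ_{j≠i} y_j = 0.
Imposing symmetry (y_j = y for all j) turns Σ_{j≠i} y_j into 2y, so 215 = 8y and y = 26.875.

26.875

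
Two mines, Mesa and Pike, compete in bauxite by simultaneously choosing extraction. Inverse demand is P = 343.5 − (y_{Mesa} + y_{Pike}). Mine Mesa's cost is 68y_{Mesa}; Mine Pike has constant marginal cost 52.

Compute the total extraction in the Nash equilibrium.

Mine Mesa's profit: π = y_{Mesa}(343.5 − (y_{Mesa} + y_{Pike})) − 68y_{Mesa}.
∂π/∂y_{Mesa} = 275.5 − 2y_{Mesa} − y_{Pike} = 0, so y_{Mesa} = 137.75 − 0.5y_{Pike}.
By the same steps for Pike: y_{Pike} = 145.75 − 0.5y_{Mesa}.
Substituting the second reaction function into the first: y_{Mesa} = 137.75 − 0.5(145.75 − 0.5y_{Mesa}), which gives 0.75y_{Mesa} = 64.875 ⇒ y_{Mesa} = 86.5.
Then y_{Pike} = 145.75 − 0.5·86.5 = 102.5.
Total extraction: 86.5 + 102.5 = 189.

189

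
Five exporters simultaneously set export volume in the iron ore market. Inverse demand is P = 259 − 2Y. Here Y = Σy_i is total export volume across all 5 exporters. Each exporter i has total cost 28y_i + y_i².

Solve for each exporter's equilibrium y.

A representative exporter's profit is π_i = y_i(259 − 2Y) − 28y_i − y_i², with Y = y_i + Σ_{j≠i} y_j.
First-order condition: 231 − 6y_i − 2Σ_{j≠i} y_j = 0.
With identical exporters, set every y_j = y: then 231 − 6y − 8y = 0, i.e. y = 231/14 = 16.5.

16.5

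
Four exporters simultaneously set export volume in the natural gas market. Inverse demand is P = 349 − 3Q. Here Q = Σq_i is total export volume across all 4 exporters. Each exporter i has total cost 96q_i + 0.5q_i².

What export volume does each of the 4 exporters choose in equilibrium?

A representative exporter's profit is π_i = q_i(349 − 3Q) − 96q_i − 0.5q_i², with Q = q_i + Σ_{j≠i} q_j.
First-order condition: 253 − 7q_i − 3Σ_{j≠i} q_j = 0.
With identical exporters, set every q_j = q: then 253 − 7q − 9q = 0, i.e. q = 253/16 = 15.8125.

15.8125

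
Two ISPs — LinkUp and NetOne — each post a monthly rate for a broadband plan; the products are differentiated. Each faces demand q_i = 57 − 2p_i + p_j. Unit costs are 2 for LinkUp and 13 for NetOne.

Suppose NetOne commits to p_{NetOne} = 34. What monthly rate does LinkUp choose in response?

23.75

LinkUp's profit: π = (p_{LinkUp} − 2)(57 − 2p_{LinkUp} + p_{NetOne}).
∂π/∂p_{LinkUp} = 61 − 4p_{LinkUp} + p_{NetOne} = 0 ⇒ p_{LinkUp} = 15.25 + 0.25p_{NetOne}.
At p_{NetOne} = 34: p_{LinkUp} = 15.25 + 0.25·34 = 23.75.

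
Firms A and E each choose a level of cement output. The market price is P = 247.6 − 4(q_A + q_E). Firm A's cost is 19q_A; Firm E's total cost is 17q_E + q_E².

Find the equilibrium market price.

104.225

Firm A's profit: π = q_A(247.6 − 4(q_A + q_E)) − 19q_A.
∂π/∂q_A = 228.6 − 8q_A − 4q_E = 0, so q_A = 28.575 − 0.5q_E.
For E: ∂π/∂q_E = 230.6 − 10q_E − 4q_A = 0 ⇒ q_E = 23.06 − 0.4q_A.
Solving the two reaction functions simultaneously: (1 − (−0.5)(−0.4))q_A = 28.575 − 0.5·23.06, so 0.8q_A = 17.045 and q_A = 3409/160.
Then q_E = 23.06 − 0.4·(3409/160) = 14.5375.
Equilibrium price: P = 247.6 − 4·(1147/32) = 104.225.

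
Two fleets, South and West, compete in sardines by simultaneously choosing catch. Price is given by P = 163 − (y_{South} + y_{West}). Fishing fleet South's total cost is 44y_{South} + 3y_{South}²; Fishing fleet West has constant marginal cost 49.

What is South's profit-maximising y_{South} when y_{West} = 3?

Fishing fleet South's profit: π = y_{South}(163 − (y_{South} + y_{West})) − 44y_{South} − 3y_{South}².
∂π/∂y_{South} = 119 − 8y_{South} − y_{West} = 0, so y_{South} = 14.875 − 0.125y_{West}.
At y_{West} = 3: y_{South} = 14.875 − 0.125·3 = 14.5.

14.5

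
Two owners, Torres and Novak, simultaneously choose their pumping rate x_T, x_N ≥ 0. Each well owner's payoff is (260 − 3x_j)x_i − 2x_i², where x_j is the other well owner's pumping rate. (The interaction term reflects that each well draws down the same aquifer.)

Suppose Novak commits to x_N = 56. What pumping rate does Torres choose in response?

23

Torres's payoff is (260 − 3x_N)x_T − 2x_T².
∂π/∂x_T = 260 − 3x_N − 4x_T = 0, so x_T = 65 − 0.75x_N.
At x_N = 56: x_T = 65 − 0.75·56 = 23.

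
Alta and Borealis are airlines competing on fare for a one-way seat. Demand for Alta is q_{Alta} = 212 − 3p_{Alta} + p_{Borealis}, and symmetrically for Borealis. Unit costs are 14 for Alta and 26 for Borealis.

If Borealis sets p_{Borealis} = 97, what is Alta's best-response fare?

58.5

Alta's profit: π = (p_{Alta} − 14)(212 − 3p_{Alta} + p_{Borealis}).
∂π/∂p_{Alta} = 254 − 6p_{Alta} + p_{Borealis} = 0 ⇒ p_{Alta} = 127/3 + (1/6)p_{Borealis}.
At p_{Borealis} = 97: p_{Alta} = 127/3 + (1/6)·97 = 58.5.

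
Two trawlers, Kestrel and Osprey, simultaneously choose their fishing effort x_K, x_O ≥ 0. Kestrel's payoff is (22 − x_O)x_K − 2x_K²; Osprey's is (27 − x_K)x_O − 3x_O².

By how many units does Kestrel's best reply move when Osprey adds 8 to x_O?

Expanding Kestrel's payoff: 22x_K − x_Ox_K − 2x_K².
∂π/∂x_K = 22 − x_O − 4x_K = 0, so x_K = 5.5 − 0.25x_O.
The reaction-function slope is −0.25, so an 8-unit rise in x_O moves x_K by −0.25 × 8 = −2. Kestrel's best response falls — the actions are strategic substitutes.

-2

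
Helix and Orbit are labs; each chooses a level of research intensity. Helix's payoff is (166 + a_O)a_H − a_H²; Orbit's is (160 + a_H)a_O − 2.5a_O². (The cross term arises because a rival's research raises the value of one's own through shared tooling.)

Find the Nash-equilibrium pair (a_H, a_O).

110, 54

Expanding Helix's payoff: 166a_H + a_Oa_H − a_H².
∂π/∂a_H = 166 + a_O − 2a_H = 0, so a_H = 83 + 0.5a_O.
Likewise for Orbit: a_O = 32 + 0.2a_H.
Solving the two reaction functions simultaneously: (1 − (0.5)(0.2))a_H = 83 + 0.5·32, so 0.9a_H = 99 and a_H = 110.
Then a_O = 32 + 0.2·110 = 54.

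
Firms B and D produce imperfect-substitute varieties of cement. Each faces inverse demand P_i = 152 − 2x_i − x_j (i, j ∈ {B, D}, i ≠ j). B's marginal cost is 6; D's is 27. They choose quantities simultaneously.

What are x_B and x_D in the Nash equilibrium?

Firm B's profit: π = x_B(152 − 2x_B − x_D) − 6x_B.
∂π/∂x_B = 146 − 4x_B − x_D = 0 ⇒ x_B = 36.5 − 0.25x_D.
Similarly x_D = 31.25 − 0.25x_B.
Substituting the second reaction function into the first: x_B = 36.5 − 0.25(31.25 − 0.25x_B), which gives 0.9375x_B = 28.6875 ⇒ x_B = 30.6.
Then x_D = 31.25 − 0.25·30.6 = 23.6.

30.6, 23.6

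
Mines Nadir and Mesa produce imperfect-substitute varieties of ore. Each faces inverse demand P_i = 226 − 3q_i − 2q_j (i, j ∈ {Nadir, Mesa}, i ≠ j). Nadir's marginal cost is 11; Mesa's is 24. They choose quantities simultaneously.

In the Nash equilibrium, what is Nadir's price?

94.0625

Mine Nadir's profit: π = q_{Nadir}(226 − 3q_{Nadir} − 2q_{Mesa}) − 11q_{Nadir}.
∂π/∂q_{Nadir} = 215 − 6q_{Nadir} − 2q_{Mesa} = 0 ⇒ q_{Nadir} = 215/6 − (1/3)q_{Mesa}.
Similarly q_{Mesa} = 101/3 − (1/3)q_{Nadir}.
Plugging q_{Mesa} into Nadir's best response: q_{Nadir} = 215/6 − (1/3)(101/3 − (1/3)q_{Nadir}) ⇒ (8/9)q_{Nadir} = 443/18, so q_{Nadir} = 27.6875.
Then q_{Mesa} = 101/3 − (1/3)·27.6875 = 24.4375.
P_{Nadir} = 226 − 3·27.6875 − 2·24.4375 = 94.0625.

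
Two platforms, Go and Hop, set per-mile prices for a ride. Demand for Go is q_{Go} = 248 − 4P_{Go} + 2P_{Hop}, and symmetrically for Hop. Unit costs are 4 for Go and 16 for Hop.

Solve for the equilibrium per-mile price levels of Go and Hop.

Go's profit: π = (P_{Go} − 4)(248 − 4P_{Go} + 2P_{Hop}).
∂π/∂P_{Go} = 264 − 8P_{Go} + 2P_{Hop} = 0 ⇒ P_{Go} = 33 + 0.25P_{Hop}.
Similarly P_{Hop} = 39 + 0.25P_{Go}.
Plugging P_{Hop} into Go's best response: P_{Go} = 33 + 0.25(39 + 0.25P_{Go}) ⇒ 0.9375P_{Go} = 42.75, so P_{Go} = 45.6.
Then P_{Hop} = 39 + 0.25·45.6 = 50.4.

45.6, 50.4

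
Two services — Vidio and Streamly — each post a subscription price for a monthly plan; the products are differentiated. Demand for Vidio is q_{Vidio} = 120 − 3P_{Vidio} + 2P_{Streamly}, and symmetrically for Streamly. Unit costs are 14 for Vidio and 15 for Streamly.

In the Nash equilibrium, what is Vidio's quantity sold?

Vidio's profit: π = (P_{Vidio} − 14)(120 − 3P_{Vidio} + 2P_{Streamly}).
∂π/∂P_{Vidio} = 162 − 6P_{Vidio} + 2P_{Streamly} = 0 ⇒ P_{Vidio} = 27 + (1/3)P_{Streamly}.
Similarly P_{Streamly} = 27.5 + (1/3)P_{Vidio}.
Plugging P_{Streamly} into Vidio's best response: P_{Vidio} = 27 + (1/3)(27.5 + (1/3)P_{Vidio}) ⇒ (8/9)P_{Vidio} = 217/6, so P_{Vidio} = 40.6875.
Then P_{Streamly} = 27.5 + (1/3)·40.6875 = 41.0625.
q_{Vidio} = 120 − 3·40.6875 + 2·41.0625 = 80.0625.

80.0625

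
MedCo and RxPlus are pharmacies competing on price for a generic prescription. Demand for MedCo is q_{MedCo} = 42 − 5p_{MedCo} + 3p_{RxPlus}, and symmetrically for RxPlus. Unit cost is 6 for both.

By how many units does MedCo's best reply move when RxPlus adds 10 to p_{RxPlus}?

MedCo's profit: π = (p_{MedCo} − 6)(42 − 5p_{MedCo} + 3p_{RxPlus}).
∂π/∂p_{MedCo} = 72 − 10p_{MedCo} + 3p_{RxPlus} = 0 ⇒ p_{MedCo} = 7.2 + 0.3p_{RxPlus}.
The reaction-function slope is 0.3, so a 10-unit rise in p_{RxPlus} moves p_{MedCo} by 0.3 × 10 = 3. MedCo's best response rises — the actions are strategic complements.

3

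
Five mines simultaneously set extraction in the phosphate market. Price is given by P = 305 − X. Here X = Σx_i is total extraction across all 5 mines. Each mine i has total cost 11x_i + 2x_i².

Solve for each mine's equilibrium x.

29.4

A representative mine's profit is π_i = x_i(305 − X) − 11x_i − 2x_i², with X = x_i + Σ_{j≠i} x_j.
First-order condition: 294 − 6x_i − Σ_{j≠i} x_j = 0.
In a symmetric equilibrium every mine chooses the same x, so Σ_{j≠i} x_j = 4x. The condition becomes 294 − 10x = 0, giving x = 294/10 = 29.4.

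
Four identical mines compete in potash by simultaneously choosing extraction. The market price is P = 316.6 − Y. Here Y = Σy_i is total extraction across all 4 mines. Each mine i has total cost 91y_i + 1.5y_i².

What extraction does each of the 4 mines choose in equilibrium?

28.2

A representative mine's profit is π_i = y_i(316.6 − Y) − 91y_i − 1.5y_i², with Y = y_i + Σ_{j≠i} y_j.
First-order condition: 225.6 − 5y_i − Σ_{j≠i} y_j = 0.
Imposing symmetry (y_j = y for all j) turns Σ_{j≠i} y_j into 3y, so 225.6 = 8y and y = 28.2.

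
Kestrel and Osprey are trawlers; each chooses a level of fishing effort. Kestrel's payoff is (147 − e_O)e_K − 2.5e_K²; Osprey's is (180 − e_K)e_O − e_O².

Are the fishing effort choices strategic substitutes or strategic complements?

Expanding Kestrel's payoff: 147e_K − e_Oe_K − 2.5e_K².
∂π/∂e_K = 147 − e_O − 5e_K = 0, so e_K = 29.4 − 0.2e_O.
The best-response slope de_K/de_O = −0.2 < 0: the reaction function is downward-sloping, so the choices are strategic substitutes.

strategic substitutes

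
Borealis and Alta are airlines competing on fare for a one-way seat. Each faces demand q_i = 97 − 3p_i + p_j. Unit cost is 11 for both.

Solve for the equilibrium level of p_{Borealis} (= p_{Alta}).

Borealis's profit: π = (p_{Borealis} − 11)(97 − 3p_{Borealis} + p_{Alta}).
∂π/∂p_{Borealis} = 130 − 6p_{Borealis} + p_{Alta} = 0 ⇒ p_{Borealis} = 65/3 + (1/6)p_{Alta}.
Setting p_{Borealis} = p_{Alta} in the reaction function: p_{Borealis} = 65/3 + (1/6)p_{Borealis}, so p_{Borealis} = (65/3) / (5/6) = 26.

26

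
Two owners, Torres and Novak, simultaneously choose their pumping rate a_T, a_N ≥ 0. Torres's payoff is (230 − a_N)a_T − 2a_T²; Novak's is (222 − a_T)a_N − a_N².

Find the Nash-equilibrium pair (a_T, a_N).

Expanding Torres's payoff: 230a_T − a_Na_T − 2a_T².
∂π/∂a_T = 230 − a_N − 4a_T = 0, so a_T = 57.5 − 0.25a_N.
Likewise for Novak: a_N = 111 − 0.5a_T.
Plugging a_N into Torres's best response: a_T = 57.5 − 0.25(111 − 0.5a_T) ⇒ 0.875a_T = 29.75, so a_T = 34.
Then a_N = 111 − 0.5·34 = 94.

34, 94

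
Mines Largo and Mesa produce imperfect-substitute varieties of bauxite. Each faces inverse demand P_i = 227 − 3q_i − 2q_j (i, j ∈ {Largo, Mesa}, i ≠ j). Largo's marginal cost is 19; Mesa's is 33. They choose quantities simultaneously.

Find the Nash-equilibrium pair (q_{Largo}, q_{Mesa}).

Mine Largo's profit: π = q_{Largo}(227 − 3q_{Largo} − 2q_{Mesa}) − 19q_{Largo}.
∂π/∂q_{Largo} = 208 − 6q_{Largo} − 2q_{Mesa} = 0 ⇒ q_{Largo} = 104/3 − (1/3)q_{Mesa}.
Similarly q_{Mesa} = 97/3 − (1/3)q_{Largo}.
Substituting the second reaction function into the first: q_{Largo} = 104/3 − (1/3)(97/3 − (1/3)q_{Largo}), which gives (8/9)q_{Largo} = 215/9 ⇒ q_{Largo} = 26.875.
Then q_{Mesa} = 97/3 − (1/3)·26.875 = 23.375.

26.875, 23.375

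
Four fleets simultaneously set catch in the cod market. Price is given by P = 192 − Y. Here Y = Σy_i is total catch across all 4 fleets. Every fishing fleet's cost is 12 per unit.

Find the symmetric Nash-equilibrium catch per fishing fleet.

36

A representative fishing fleet's profit is π_i = y_i(192 − Y) − 12y_i, with Y = y_i + Σ_{j≠i} y_j.
First-order condition: 180 − 2y_i − Σ_{j≠i} y_j = 0.
In a symmetric equilibrium every fishing fleet chooses the same y, so Σ_{j≠i} y_j = 3y. The condition becomes 180 − 5y = 0, giving y = 180/5 = 36.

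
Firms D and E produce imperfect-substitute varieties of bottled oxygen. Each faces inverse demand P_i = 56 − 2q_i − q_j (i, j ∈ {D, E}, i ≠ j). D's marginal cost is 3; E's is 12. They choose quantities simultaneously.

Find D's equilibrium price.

Firm D's profit: π = q_D(56 − 2q_D − q_E) − 3q_D.
∂π/∂q_D = 53 − 4q_D − q_E = 0 ⇒ q_D = 13.25 − 0.25q_E.
Similarly q_E = 11 − 0.25q_D.
Plugging q_E into D's best response: q_D = 13.25 − 0.25(11 − 0.25q_D) ⇒ 0.9375q_D = 10.5, so q_D = 11.2.
Then q_E = 11 − 0.25·11.2 = 8.2.
P_D = 56 − 2·11.2 − 8.2 = 25.4.

25.4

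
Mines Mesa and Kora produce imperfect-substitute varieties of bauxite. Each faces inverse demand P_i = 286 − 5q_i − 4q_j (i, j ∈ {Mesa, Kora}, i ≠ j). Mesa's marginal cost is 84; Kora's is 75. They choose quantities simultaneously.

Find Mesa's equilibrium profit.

980

Mine Mesa's profit: π = q_{Mesa}(286 − 5q_{Mesa} − 4q_{Kora}) − 84q_{Mesa}.
∂π/∂q_{Mesa} = 202 − 10q_{Mesa} − 4q_{Kora} = 0 ⇒ q_{Mesa} = 20.2 − 0.4q_{Kora}.
Similarly q_{Kora} = 21.1 − 0.4q_{Mesa}.
Solving the two reaction functions simultaneously: (1 − (−0.4)(−0.4))q_{Mesa} = 20.2 − 0.4·21.1, so 0.84q_{Mesa} = 11.76 and q_{Mesa} = 14.
Then q_{Kora} = 21.1 − 0.4·14 = 15.5.
P_{Mesa} = 286 − 5·14 − 4·15.5 = 154.
Profit = (154 − 84)·14 = 980.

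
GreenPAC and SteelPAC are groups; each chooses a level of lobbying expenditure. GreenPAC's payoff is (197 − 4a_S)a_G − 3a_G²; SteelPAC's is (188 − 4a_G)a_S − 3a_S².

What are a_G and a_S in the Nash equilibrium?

Expanding GreenPAC's payoff: 197a_G − 4a_Sa_G − 3a_G².
∂π/∂a_G = 197 − 4a_S − 6a_G = 0, so a_G = 197/6 − (2/3)a_S.
Likewise for SteelPAC: a_S = 94/3 − (2/3)a_G.
Substituting the second reaction function into the first: a_G = 197/6 − (2/3)(94/3 − (2/3)a_G), which gives (5/9)a_G = 215/18 ⇒ a_G = 21.5.
Then a_S = 94/3 − (2/3)·21.5 = 17.

21.5, 17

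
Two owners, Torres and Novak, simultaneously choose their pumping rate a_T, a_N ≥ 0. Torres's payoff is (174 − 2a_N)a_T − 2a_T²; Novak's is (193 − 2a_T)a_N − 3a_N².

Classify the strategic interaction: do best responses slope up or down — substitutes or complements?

strategic substitutes

Expanding Torres's payoff: 174a_T − 2a_Na_T − 2a_T².
∂π/∂a_T = 174 − 2a_N − 4a_T = 0, so a_T = 43.5 − 0.5a_N.
The best-response slope da_T/da_N = −0.5 < 0: the reaction function is downward-sloping, so the choices are strategic substitutes.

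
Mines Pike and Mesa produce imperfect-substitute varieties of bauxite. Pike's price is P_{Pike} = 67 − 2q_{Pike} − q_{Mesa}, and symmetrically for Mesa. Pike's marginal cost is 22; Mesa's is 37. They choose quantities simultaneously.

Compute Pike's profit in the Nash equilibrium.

Mine Pike's profit: π = q_{Pike}(67 − 2q_{Pike} − q_{Mesa}) − 22q_{Pike}.
∂π/∂q_{Pike} = 45 − 4q_{Pike} − q_{Mesa} = 0 ⇒ q_{Pike} = 11.25 − 0.25q_{Mesa}.
Similarly q_{Mesa} = 7.5 − 0.25q_{Pike}.
Substituting the second reaction function into the first: q_{Pike} = 11.25 − 0.25(7.5 − 0.25q_{Pike}), which gives 0.9375q_{Pike} = 9.375 ⇒ q_{Pike} = 10.
Then q_{Mesa} = 7.5 − 0.25·10 = 5.
P_{Pike} = 67 − 2·10 − 5 = 42.
Profit = (42 − 22)·10 = 200.

200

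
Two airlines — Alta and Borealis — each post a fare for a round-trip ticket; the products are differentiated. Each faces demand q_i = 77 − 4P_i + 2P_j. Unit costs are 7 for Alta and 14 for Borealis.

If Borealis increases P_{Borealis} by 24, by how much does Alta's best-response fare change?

6

Alta's profit: π = (P_{Alta} − 7)(77 − 4P_{Alta} + 2P_{Borealis}).
∂π/∂P_{Alta} = 105 − 8P_{Alta} + 2P_{Borealis} = 0 ⇒ P_{Alta} = 13.125 + 0.25P_{Borealis}.
The reaction-function slope is 0.25, so a 24-unit rise in P_{Borealis} moves P_{Alta} by 0.25 × 24 = 6. Alta's best response rises — the actions are strategic complements.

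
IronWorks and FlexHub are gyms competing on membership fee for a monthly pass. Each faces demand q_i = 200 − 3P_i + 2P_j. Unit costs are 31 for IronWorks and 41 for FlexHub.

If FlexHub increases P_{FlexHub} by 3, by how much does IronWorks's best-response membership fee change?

1

IronWorks's profit: π = (P_{IronWorks} − 31)(200 − 3P_{IronWorks} + 2P_{FlexHub}).
∂π/∂P_{IronWorks} = 293 − 6P_{IronWorks} + 2P_{FlexHub} = 0 ⇒ P_{IronWorks} = 293/6 + (1/3)P_{FlexHub}.
The reaction-function slope is 1/3, so a 3-unit rise in P_{FlexHub} moves P_{IronWorks} by 1/3 × 3 = 1. IronWorks's best response rises — the actions are strategic complements.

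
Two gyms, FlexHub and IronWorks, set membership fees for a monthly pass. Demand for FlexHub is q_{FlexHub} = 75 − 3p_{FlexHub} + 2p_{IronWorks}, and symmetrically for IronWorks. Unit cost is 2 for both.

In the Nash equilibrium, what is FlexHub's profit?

999.1875

FlexHub's profit: π = (p_{FlexHub} − 2)(75 − 3p_{FlexHub} + 2p_{IronWorks}).
∂π/∂p_{FlexHub} = 81 − 6p_{FlexHub} + 2p_{IronWorks} = 0 ⇒ p_{FlexHub} = 13.5 + (1/3)p_{IronWorks}.
The game is symmetric, so in equilibrium p_{IronWorks} = p_{FlexHub}: the reaction function gives (2/3)p_{FlexHub} = 13.5, hence p_{FlexHub} = 20.25.
q_{FlexHub} = 75 − 3·20.25 + 2·20.25 = 54.75.
Profit = (20.25 − 2)·54.75 = 999.1875.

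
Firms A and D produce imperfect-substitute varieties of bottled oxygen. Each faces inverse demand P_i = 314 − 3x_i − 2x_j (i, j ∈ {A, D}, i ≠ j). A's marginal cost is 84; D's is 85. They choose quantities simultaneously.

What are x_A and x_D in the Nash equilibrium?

Firm A's profit: π = x_A(314 − 3x_A − 2x_D) − 84x_A.
∂π/∂x_A = 230 − 6x_A − 2x_D = 0 ⇒ x_A = 115/3 − (1/3)x_D.
Similarly x_D = 229/6 − (1/3)x_A.
Solving the two reaction functions simultaneously: (1 − (−1/3)(−1/3))x_A = 115/3 − (1/3)·(229/6), so (8/9)x_A = 461/18 and x_A = 28.8125.
Then x_D = 229/6 − (1/3)·28.8125 = 28.5625.

28.8125, 28.5625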